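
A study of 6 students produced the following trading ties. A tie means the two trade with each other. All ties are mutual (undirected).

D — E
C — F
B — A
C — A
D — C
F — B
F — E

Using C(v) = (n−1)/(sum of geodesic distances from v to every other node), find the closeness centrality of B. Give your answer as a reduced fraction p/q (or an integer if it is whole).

5/9

Distances from B: A:1, C:2, D:3, E:2, F:1. Sum = 9.
n = 6, so closeness = 5/9.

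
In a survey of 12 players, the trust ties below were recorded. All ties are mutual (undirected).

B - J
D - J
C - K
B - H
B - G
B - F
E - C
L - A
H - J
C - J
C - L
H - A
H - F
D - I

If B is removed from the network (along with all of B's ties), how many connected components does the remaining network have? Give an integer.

Without B, the remaining ties split the others into: {A, C, D, E, F, H, I, J, K, L}; {G}.
That's 2 separate components.

2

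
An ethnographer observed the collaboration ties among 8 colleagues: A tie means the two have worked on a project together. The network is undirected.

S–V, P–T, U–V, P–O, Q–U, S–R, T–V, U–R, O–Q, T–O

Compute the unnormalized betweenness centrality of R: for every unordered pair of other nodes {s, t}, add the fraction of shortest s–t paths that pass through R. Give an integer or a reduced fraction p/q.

Pairs whose geodesics pass through R — Q–S: 1/2; U–S: 1/2.
All other pairs contribute 0.
Summing the contributions gives betweenness(R) = 1.

1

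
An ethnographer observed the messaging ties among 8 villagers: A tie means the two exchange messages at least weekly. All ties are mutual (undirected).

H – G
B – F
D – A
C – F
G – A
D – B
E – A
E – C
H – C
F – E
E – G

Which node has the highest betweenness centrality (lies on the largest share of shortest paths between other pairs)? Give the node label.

E

Unnormalized betweenness of each node: A:4, B:3/2, C:5/2, D:3/2, E:9/2, F:4, G:5/2, H:1/2.
E has the largest value, 9/2, making it the main broker — the node through which the most shortest paths run.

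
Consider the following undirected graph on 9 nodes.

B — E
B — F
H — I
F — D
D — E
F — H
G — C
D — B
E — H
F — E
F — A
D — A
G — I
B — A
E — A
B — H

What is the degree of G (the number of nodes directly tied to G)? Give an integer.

2

G is directly tied to C and I. That is 2 neighbors, so the degree of G is 2.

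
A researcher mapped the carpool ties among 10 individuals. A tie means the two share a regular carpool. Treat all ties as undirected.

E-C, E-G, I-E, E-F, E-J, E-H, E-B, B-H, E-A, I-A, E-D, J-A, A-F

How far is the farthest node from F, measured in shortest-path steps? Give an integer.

Distances from F: A:1, B:2, C:2, D:2, E:1, G:2, H:2, I:2, J:2.
The largest is 2 (to J, C, D, G, H, I, and B), so the eccentricity of F is 2.

2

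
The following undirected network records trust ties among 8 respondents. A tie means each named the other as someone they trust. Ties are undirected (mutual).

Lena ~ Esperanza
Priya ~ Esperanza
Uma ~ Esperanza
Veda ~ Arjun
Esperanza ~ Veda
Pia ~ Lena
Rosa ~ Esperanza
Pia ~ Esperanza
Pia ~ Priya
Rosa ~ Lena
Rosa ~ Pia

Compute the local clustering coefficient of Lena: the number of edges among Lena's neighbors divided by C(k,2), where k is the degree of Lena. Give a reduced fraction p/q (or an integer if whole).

1

Lena's neighbors: Esperanza, Pia, and Rosa (k = 3).
Possible neighbor pairs: C(3,2) = 3. Edges among them: Esperanza–Pia, Esperanza–Rosa, Pia–Rosa → e = 3.
Clustering(Lena) = 3/3 = 1.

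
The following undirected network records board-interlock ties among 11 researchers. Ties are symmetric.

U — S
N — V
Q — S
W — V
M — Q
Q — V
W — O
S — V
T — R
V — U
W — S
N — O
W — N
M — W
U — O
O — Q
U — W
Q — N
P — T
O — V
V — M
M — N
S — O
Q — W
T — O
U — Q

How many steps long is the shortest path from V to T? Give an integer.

2

One shortest route is V – O – T, which uses 2 edges, and V and T are not directly tied, so nothing shorter exists. So d(V,T) = 2.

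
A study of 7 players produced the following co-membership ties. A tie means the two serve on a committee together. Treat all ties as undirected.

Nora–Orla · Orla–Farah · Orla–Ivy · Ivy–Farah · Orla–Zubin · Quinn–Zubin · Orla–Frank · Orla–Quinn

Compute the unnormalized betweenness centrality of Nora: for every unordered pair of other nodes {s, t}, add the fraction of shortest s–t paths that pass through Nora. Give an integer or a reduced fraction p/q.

No shortest path between any pair of other nodes passes through Nora.
Summing the contributions gives betweenness(Nora) = 0.

0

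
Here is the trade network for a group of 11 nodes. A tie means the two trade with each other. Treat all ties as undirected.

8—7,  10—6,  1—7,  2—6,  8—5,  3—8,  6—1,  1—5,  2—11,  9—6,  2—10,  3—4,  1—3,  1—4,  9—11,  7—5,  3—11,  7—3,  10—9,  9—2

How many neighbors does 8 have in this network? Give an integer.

8 is directly tied to 3, 5, and 7. That is 3 neighbors, so the degree of 8 is 3.

3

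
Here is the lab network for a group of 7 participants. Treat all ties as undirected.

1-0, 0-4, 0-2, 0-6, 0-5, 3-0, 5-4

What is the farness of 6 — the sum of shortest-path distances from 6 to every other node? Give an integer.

Distances from 6: 0:1, 1:2, 2:2, 3:2, 4:2, 5:2.
Sum = 1 + 2 + 2 + 2 + 2 + 2 = 11.

11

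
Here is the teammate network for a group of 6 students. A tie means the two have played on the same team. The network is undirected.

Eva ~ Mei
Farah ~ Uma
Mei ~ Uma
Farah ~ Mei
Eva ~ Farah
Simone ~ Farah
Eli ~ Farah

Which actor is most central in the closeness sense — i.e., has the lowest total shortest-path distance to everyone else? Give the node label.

Farah

Farness (sum of distances to all others) for each node — Eli:9, Eva:8, Farah:5, Mei:7, Simone:9, Uma:8.
The smallest farness is 5, for Farah, so Farah has the highest closeness.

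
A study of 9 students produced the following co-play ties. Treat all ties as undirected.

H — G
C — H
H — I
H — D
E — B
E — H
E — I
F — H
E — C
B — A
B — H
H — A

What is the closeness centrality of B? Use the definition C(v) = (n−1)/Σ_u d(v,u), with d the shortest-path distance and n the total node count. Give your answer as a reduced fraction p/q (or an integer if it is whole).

8/13

Distances from B: A:1, C:2, D:2, E:1, F:2, G:2, H:1, I:2. Sum = 13.
n = 9, so closeness = 8/13.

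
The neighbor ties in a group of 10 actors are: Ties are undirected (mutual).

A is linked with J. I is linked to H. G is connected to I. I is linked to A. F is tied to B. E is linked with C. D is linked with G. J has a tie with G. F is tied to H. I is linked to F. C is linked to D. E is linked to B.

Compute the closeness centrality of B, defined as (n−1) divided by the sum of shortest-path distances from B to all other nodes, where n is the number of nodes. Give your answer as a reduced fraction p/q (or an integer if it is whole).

3/7

Distances from B: A:3, C:2, D:3, E:1, F:1, G:3, H:2, I:2, J:4. Sum = 21.
n = 10, so closeness = 9/21 = 3/7.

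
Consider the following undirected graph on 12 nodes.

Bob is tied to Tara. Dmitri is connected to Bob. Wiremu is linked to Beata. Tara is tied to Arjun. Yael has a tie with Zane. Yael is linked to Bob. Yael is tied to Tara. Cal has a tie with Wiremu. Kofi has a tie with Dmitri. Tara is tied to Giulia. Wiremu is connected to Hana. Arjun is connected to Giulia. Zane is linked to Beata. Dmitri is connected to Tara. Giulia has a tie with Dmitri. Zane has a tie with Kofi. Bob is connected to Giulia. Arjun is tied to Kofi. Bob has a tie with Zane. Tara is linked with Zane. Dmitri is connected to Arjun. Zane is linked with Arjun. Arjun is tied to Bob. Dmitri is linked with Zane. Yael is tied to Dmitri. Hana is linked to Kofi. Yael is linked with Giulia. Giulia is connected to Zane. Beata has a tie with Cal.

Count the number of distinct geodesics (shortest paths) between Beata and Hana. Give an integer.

1

The shortest distance is 2, and the only length-2 path is Beata–Wiremu–Hana. So there is exactly 1 shortest path.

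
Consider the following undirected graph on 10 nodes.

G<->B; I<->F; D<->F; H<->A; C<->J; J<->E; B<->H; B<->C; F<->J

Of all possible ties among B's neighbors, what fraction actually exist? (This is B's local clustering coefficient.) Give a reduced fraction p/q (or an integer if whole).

B's neighbors: C, G, and H (k = 3).
Possible neighbor pairs: C(3,2) = 3. Edges among them: none → e = 0.
Clustering(B) = 0/3 = 0.

0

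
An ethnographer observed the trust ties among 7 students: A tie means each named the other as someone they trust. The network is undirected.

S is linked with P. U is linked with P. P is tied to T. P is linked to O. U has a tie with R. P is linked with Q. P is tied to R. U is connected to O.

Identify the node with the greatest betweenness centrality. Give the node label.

P

Unnormalized betweenness of each node: O:0, P:25/2, Q:0, R:0, S:0, T:0, U:1/2.
P has the largest value, 25/2, making it the main broker — the node through which the most shortest paths run.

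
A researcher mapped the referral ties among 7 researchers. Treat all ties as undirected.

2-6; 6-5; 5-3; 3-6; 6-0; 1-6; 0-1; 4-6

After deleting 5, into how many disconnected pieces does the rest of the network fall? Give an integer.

5's neighbors (3 and 6) remain reachable from one another through other ties, so the rest of the network stays in one piece.

1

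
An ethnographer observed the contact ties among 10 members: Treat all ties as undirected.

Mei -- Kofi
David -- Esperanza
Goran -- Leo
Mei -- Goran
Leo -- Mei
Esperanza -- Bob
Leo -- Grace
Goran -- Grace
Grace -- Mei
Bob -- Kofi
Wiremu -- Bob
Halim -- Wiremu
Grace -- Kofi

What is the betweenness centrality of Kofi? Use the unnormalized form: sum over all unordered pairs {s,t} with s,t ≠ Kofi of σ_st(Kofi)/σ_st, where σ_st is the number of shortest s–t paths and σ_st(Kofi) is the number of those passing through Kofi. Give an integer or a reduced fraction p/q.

20

Pairs whose geodesics pass through Kofi — Goran–Halim: 2/2; Goran–Bob: 2/2; Goran–Esperanza: 2/2; Goran–Wiremu: 2/2; Goran–David: 2/2; Grace–Halim: 1; Grace–Bob: 1; Grace–Esperanza: 1; Grace–Wiremu: 1; Grace–David: 1; Mei–Halim: 1; Mei–Bob: 1; Mei–Esperanza: 1; Mei–Wiremu: 1 … (+6 more pairs).
All other pairs contribute 0.
Summing the contributions gives betweenness(Kofi) = 20.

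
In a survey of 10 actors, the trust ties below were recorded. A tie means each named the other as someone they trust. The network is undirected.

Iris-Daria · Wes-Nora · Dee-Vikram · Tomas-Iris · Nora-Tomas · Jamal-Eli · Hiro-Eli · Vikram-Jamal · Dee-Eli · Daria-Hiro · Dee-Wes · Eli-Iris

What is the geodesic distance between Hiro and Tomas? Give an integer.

3

One shortest route is Hiro – Daria – Iris – Tomas, which uses 3 edges, and at distance 2 from Hiro we only reach {Dee, Iris, Jamal}, which does not include Tomas. So d(Hiro,Tomas) = 3.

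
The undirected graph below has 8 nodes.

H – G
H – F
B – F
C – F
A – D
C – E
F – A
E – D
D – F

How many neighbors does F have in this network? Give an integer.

F is directly tied to A, B, C, D, and H. That is 5 neighbors, so the degree of F is 5.

5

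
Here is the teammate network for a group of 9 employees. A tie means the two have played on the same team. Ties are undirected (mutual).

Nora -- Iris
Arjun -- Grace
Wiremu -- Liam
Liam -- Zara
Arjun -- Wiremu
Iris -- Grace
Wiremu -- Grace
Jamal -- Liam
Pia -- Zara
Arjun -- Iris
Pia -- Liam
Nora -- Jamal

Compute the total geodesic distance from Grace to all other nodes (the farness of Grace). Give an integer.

Distances from Grace: Arjun:1, Iris:1, Jamal:3, Liam:2, Nora:2, Pia:3, Wiremu:1, Zara:3.
Sum = 1 + 1 + 3 + 2 + 2 + 3 + 1 + 3 = 16.

16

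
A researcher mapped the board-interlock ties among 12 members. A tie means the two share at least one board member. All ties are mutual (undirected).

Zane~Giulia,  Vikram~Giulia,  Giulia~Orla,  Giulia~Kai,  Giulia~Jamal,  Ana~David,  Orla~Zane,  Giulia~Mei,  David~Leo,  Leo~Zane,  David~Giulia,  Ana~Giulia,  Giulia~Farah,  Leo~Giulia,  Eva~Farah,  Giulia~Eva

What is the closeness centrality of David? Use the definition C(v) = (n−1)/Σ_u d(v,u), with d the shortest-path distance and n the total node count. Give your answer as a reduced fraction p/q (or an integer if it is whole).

11/19

Distances from David: Ana:1, Eva:2, Farah:2, Giulia:1, Jamal:2, Kai:2, Leo:1, Mei:2, Orla:2, Vikram:2, Zane:2. Sum = 19.
n = 12, so closeness = 11/19.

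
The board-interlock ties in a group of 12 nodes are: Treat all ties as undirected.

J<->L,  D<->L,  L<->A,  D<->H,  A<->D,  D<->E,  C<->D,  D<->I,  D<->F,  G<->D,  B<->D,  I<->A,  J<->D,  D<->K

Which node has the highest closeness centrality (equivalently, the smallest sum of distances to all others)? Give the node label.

D

Farness (sum of distances to all others) for each node — A:19, B:21, C:21, D:11, E:21, F:21, G:21, H:21, I:20, J:20, K:21, L:19.
The smallest farness is 11, for D, so D has the highest closeness.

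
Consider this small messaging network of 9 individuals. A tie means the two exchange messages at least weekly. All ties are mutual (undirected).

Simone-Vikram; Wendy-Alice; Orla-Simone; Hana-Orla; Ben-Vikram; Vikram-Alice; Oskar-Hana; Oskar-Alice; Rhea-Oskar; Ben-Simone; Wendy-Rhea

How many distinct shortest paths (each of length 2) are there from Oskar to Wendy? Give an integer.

The shortest distance is 2. The length-2 paths are: Oskar–Alice–Wendy; Oskar–Rhea–Wendy.
That gives 2 distinct shortest paths.

2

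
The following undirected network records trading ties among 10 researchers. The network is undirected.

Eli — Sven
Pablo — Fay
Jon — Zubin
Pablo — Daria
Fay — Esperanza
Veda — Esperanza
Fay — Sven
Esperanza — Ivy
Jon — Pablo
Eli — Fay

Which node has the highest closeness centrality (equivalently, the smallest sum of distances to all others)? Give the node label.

Farness (sum of distances to all others) for each node — Daria:25, Eli:22, Esperanza:19, Fay:15, Ivy:27, Jon:23, Pablo:17, Sven:22, Veda:27, Zubin:31.
The smallest farness is 15, for Fay, so Fay has the highest closeness.

Fay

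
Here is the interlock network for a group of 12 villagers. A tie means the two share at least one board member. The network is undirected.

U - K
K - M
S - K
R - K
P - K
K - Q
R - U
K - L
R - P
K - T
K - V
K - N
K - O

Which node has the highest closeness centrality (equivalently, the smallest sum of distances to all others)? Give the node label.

Farness (sum of distances to all others) for each node — K:11, L:21, M:21, N:21, O:21, P:20, Q:21, R:19, S:21, T:21, U:20, V:21.
The smallest farness is 11, for K, so K has the highest closeness.

K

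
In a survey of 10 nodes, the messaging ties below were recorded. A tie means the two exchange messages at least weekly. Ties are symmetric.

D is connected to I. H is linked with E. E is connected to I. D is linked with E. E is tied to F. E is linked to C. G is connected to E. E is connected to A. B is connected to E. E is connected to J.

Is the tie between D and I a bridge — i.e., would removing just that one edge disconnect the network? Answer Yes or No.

No

Even without that edge, D still reaches I via D – E – I, so the network stays connected. Not a bridge.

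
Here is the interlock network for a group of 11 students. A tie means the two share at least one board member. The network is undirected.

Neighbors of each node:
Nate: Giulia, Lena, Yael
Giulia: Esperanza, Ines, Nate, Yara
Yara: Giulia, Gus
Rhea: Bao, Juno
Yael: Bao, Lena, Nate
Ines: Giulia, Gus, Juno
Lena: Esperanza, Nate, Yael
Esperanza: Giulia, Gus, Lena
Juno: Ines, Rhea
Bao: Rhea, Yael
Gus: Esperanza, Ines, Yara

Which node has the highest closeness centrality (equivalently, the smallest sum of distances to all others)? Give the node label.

Giulia

Farness (sum of distances to all others) for each node — Bao:25, Esperanza:21, Giulia:18, Gus:22, Ines:20, Juno:24, Lena:22, Nate:20, Rhea:26, Yael:21, Yara:25.
The smallest farness is 18, for Giulia, so Giulia has the highest closeness.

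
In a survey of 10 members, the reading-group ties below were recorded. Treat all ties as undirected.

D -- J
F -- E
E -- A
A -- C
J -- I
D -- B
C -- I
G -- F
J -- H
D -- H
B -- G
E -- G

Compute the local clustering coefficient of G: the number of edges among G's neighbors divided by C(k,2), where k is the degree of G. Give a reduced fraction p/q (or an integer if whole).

1/3

G's neighbors: B, E, and F (k = 3).
Possible neighbor pairs: C(3,2) = 3. Edges among them: E–F → e = 1.
Clustering(G) = 1/3.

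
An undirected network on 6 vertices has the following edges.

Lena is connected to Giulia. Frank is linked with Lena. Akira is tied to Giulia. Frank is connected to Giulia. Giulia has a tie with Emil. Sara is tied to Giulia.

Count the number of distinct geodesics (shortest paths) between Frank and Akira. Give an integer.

1

The shortest distance is 2, and the only length-2 path is Frank–Giulia–Akira. So there is exactly 1 shortest path.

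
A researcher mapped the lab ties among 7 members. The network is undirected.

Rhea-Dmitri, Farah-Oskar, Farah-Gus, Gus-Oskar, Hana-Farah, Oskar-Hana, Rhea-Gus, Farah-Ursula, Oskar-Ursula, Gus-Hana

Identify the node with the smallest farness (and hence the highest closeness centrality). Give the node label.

Farness (sum of distances to all others) for each node — Dmitri:16, Farah:9, Gus:8, Hana:10, Oskar:9, Rhea:11, Ursula:13.
The smallest farness is 8, for Gus, so Gus has the highest closeness.

Gus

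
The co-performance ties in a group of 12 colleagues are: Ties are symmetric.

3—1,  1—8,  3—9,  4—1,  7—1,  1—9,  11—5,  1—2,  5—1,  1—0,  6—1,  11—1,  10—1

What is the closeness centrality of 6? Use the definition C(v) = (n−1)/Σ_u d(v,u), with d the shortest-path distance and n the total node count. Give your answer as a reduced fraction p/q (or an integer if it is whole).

Distances from 6: 0:2, 1:1, 2:2, 3:2, 4:2, 5:2, 7:2, 8:2, 9:2, 10:2, 11:2. Sum = 21.
n = 12, so closeness = 11/21.

11/21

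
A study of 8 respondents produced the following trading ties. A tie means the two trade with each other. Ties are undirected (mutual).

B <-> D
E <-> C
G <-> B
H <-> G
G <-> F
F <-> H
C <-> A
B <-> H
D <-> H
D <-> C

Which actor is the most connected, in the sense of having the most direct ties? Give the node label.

H

Degrees — A:1, B:3, C:3, D:3, E:1, F:2, G:3, H:4.
The maximum is 4, attained only by H.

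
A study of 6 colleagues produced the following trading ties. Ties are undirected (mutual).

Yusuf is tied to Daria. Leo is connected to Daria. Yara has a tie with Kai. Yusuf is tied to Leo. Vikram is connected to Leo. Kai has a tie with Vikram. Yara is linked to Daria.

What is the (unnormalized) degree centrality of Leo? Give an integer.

Leo is directly tied to Daria, Vikram, and Yusuf. That is 3 neighbors, so the degree of Leo is 3.

3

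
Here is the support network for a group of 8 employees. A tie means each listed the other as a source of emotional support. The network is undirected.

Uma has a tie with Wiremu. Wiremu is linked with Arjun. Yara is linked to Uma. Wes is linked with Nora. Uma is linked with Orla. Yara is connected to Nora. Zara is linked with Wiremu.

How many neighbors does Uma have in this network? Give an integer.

3

Uma is directly tied to Orla, Wiremu, and Yara. That is 3 neighbors, so the degree of Uma is 3.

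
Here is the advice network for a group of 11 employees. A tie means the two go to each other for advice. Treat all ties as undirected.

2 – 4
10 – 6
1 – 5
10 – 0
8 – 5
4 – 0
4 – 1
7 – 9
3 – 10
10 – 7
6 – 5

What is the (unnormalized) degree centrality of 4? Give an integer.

3

4 is directly tied to 0, 1, and 2. That is 3 neighbors, so the degree of 4 is 3.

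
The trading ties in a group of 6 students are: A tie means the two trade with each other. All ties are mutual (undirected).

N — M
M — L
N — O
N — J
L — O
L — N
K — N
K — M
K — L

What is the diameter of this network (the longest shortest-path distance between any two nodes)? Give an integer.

2

Eccentricity of each node (its greatest distance to any other): J:2, K:2, L:2, M:2, N:1, O:2.
The maximum eccentricity is 2, realized for instance by the pair M–J via M – N – J. So the diameter is 2.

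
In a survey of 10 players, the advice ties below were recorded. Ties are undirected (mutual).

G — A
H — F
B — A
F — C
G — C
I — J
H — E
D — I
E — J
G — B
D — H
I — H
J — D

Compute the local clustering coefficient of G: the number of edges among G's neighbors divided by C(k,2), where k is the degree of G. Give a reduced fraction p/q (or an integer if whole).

G's neighbors: A, B, and C (k = 3).
Possible neighbor pairs: C(3,2) = 3. Edges among them: A–B → e = 1.
Clustering(G) = 1/3.

1/3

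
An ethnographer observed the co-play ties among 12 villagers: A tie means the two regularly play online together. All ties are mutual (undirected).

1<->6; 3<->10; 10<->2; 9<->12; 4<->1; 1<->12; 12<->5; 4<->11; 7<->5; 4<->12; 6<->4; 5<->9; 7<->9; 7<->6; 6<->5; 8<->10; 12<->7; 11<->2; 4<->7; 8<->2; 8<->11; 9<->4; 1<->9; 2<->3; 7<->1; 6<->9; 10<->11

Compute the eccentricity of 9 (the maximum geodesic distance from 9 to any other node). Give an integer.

4

Distances from 9: 1:1, 2:3, 3:4, 4:1, 5:1, 6:1, 7:1, 8:3, 10:3, 11:2, 12:1.
The largest is 4 (to 3), so the eccentricity of 9 is 4.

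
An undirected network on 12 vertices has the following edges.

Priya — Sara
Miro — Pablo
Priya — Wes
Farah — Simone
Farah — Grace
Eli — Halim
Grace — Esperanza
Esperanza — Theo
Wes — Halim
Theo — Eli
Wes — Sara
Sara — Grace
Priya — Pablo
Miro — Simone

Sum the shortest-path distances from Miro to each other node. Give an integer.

Distances from Miro: Eli:5, Esperanza:4, Farah:2, Grace:3, Halim:4, Pablo:1, Priya:2, Sara:3, Simone:1, Theo:5, Wes:3.
Sum = 5 + 4 + 2 + 3 + 4 + 1 + 2 + 3 + 1 + 5 + 3 = 33.

33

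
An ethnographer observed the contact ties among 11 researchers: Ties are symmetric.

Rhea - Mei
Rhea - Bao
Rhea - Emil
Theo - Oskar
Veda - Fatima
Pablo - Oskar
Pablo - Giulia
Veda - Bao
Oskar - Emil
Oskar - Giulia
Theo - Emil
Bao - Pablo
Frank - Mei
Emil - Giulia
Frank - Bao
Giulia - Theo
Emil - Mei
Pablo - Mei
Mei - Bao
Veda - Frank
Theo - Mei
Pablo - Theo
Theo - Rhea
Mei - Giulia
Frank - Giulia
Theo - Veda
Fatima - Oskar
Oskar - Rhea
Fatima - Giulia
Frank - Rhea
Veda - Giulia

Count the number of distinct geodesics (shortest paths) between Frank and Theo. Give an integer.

The shortest distance is 2. The length-2 paths are: Frank–Giulia–Theo; Frank–Veda–Theo; Frank–Rhea–Theo; Frank–Mei–Theo.
That gives 4 distinct shortest paths.

4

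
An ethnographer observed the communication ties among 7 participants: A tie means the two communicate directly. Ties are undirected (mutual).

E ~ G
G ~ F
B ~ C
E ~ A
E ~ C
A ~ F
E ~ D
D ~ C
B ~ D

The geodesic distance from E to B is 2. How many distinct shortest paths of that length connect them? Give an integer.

The shortest distance is 2. The length-2 paths are: E–D–B; E–C–B.
That gives 2 distinct shortest paths.

2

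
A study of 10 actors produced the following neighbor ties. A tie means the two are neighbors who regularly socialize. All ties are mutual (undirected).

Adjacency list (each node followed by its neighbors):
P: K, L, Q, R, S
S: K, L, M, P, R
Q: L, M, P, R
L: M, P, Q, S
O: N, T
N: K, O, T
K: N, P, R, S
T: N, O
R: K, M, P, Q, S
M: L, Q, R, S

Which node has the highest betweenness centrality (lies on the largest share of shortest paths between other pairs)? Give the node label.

K

Unnormalized betweenness of each node: K:18, L:1/2, M:1/2, N:14, O:0, P:9/2, Q:1/2, R:9/2, S:9/2, T:0.
K has the largest value, 18, making it the main broker — the node through which the most shortest paths run.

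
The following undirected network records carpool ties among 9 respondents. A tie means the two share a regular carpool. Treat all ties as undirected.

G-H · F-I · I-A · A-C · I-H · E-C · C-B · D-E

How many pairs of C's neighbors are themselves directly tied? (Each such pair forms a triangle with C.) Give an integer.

C's neighbors are A, B, and E, but none of them are tied to each other, so no triangle contains C.

0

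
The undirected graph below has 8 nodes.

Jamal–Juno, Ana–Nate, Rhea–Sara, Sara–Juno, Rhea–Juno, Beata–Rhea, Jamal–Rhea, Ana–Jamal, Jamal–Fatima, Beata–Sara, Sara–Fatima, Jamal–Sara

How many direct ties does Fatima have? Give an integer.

2

Fatima is directly tied to Jamal and Sara. That is 2 neighbors, so the degree of Fatima is 2.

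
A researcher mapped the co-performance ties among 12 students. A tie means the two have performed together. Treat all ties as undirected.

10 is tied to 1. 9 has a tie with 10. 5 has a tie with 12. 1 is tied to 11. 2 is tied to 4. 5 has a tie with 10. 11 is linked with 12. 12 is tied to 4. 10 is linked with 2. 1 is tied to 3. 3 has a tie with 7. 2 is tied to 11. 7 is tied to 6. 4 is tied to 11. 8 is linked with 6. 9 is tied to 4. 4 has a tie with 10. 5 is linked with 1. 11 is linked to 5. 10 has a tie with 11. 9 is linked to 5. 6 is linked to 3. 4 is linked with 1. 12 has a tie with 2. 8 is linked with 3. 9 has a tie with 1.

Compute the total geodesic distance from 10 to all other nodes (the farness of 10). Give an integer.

19

Distances from 10: 1:1, 2:1, 3:2, 4:1, 5:1, 6:3, 7:3, 8:3, 9:1, 11:1, 12:2.
Sum = 1 + 1 + 2 + 1 + 1 + 3 + 3 + 3 + 1 + 1 + 2 = 19.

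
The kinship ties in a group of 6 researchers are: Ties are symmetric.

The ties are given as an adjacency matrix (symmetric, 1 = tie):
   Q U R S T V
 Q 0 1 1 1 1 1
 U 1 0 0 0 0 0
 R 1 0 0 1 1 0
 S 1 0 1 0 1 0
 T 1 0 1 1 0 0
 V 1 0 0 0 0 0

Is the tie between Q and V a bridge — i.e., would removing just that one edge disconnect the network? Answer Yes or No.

Without the Q–V edge there is no alternate route between Q and V, so the network disconnects. It is a bridge.

Yes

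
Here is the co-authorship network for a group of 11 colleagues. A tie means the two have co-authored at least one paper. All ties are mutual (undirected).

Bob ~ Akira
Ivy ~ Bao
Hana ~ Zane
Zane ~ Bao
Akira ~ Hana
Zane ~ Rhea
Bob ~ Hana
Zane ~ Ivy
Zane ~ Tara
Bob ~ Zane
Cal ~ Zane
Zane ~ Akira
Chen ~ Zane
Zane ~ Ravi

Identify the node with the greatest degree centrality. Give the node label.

Degrees — Akira:3, Bao:2, Bob:3, Cal:1, Chen:1, Hana:3, Ivy:2, Ravi:1, Rhea:1, Tara:1, Zane:10.
The maximum is 10, attained only by Zane.

Zane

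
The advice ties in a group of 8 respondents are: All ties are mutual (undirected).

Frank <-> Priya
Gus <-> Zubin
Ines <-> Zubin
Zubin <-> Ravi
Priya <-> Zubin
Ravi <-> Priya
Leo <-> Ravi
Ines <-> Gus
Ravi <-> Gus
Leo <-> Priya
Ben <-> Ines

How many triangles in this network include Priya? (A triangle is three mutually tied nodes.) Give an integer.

Priya's neighbors: Frank, Leo, Ravi, and Zubin.
Neighbor pairs that are themselves tied: Priya–Leo–Ravi; Priya–Ravi–Zubin. Each forms one triangle with Priya, for 2 in total.

2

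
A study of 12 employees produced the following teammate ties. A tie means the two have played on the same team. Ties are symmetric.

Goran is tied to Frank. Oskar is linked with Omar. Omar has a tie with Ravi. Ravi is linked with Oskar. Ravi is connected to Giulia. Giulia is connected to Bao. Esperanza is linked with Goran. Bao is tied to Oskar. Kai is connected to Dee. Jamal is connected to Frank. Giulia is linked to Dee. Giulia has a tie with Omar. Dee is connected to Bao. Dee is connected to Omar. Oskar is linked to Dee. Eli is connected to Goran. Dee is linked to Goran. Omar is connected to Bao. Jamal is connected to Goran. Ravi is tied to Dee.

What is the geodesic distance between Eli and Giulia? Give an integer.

3

One shortest route is Eli – Goran – Dee – Giulia, which uses 3 edges, and at distance 2 from Eli we only reach {Dee, Esperanza, Frank, Jamal}, which does not include Giulia. So d(Eli,Giulia) = 3.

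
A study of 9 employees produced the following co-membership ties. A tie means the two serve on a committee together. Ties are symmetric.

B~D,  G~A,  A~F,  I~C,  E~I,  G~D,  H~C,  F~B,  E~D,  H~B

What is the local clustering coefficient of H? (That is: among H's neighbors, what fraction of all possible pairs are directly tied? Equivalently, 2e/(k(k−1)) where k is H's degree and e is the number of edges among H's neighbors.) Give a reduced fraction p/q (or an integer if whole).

0

H's neighbors: B and C (k = 2).
Possible neighbor pairs: C(2,2) = 1. Edges among them: none → e = 0.
Clustering(H) = 0/1.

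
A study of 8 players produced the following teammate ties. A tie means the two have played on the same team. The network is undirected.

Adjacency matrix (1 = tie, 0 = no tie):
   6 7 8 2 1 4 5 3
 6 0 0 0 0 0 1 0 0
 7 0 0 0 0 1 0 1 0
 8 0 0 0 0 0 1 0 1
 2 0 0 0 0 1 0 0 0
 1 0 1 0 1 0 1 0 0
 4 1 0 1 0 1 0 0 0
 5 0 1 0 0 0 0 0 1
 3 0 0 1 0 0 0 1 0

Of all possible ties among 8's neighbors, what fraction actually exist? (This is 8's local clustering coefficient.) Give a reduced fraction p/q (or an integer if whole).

0

8's neighbors: 3 and 4 (k = 2).
Possible neighbor pairs: C(2,2) = 1. Edges among them: none → e = 0.
Clustering(8) = 0/1.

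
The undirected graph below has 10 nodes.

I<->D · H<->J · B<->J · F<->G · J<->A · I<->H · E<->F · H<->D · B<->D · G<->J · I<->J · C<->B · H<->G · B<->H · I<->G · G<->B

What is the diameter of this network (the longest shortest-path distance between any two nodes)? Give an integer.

Eccentricity of each node (its greatest distance to any other): A:4, B:3, C:4, D:4, E:4, F:3, G:2, H:3, I:3, J:3.
The maximum eccentricity is 4, realized for instance by the pair D–E via D – I – G – F – E. So the diameter is 4.

4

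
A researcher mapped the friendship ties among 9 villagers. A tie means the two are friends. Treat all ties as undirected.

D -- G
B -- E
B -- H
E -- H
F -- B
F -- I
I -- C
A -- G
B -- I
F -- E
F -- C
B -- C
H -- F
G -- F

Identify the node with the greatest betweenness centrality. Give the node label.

Unnormalized betweenness of each node: A:0, B:2, C:0, D:0, E:0, F:17, G:13, H:0, I:0.
F has the largest value, 17, making it the main broker — the node through which the most shortest paths run.

F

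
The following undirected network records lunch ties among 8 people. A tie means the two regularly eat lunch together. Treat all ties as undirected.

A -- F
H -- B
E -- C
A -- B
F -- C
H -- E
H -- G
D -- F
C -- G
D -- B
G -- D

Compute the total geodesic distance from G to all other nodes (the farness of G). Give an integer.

Distances from G: A:3, B:2, C:1, D:1, E:2, F:2, H:1.
Sum = 3 + 2 + 1 + 1 + 2 + 2 + 1 = 12.

12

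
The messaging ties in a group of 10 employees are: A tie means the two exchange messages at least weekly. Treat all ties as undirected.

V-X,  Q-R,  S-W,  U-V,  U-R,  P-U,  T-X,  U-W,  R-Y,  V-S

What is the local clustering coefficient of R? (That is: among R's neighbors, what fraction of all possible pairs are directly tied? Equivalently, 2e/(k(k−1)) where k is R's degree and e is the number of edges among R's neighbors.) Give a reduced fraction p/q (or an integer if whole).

0

R's neighbors: Q, U, and Y (k = 3).
Possible neighbor pairs: C(3,2) = 3. Edges among them: none → e = 0.
Clustering(R) = 0/3 = 0.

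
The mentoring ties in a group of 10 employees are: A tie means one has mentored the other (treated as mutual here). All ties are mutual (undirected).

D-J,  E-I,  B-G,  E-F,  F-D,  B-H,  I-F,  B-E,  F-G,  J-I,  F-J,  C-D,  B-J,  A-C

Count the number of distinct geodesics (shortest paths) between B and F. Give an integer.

3

The shortest distance is 2. The length-2 paths are: B–J–F; B–E–F; B–G–F.
That gives 3 distinct shortest paths.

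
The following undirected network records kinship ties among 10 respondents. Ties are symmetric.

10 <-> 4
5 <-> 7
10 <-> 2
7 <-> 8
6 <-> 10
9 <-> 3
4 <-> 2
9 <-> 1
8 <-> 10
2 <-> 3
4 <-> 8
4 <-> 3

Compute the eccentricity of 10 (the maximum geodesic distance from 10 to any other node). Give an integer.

4

Distances from 10: 1:4, 2:1, 3:2, 4:1, 5:3, 6:1, 7:2, 8:1, 9:3.
The largest is 4 (to 1), so the eccentricity of 10 is 4.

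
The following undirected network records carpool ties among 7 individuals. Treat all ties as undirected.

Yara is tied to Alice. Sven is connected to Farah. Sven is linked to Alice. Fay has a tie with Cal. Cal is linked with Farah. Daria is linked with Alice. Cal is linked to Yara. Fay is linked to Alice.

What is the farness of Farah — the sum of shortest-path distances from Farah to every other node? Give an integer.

11

Distances from Farah: Alice:2, Cal:1, Daria:3, Fay:2, Sven:1, Yara:2.
Sum = 2 + 1 + 3 + 2 + 1 + 2 = 11.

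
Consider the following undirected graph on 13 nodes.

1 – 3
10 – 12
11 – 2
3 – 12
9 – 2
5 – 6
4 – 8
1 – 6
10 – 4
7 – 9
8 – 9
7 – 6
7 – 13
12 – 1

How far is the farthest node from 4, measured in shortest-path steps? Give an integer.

5

Distances from 4: 1:3, 2:3, 3:3, 5:5, 6:4, 7:3, 8:1, 9:2, 10:1, 11:4, 12:2, 13:4.
The largest is 5 (to 5), so the eccentricity of 4 is 5.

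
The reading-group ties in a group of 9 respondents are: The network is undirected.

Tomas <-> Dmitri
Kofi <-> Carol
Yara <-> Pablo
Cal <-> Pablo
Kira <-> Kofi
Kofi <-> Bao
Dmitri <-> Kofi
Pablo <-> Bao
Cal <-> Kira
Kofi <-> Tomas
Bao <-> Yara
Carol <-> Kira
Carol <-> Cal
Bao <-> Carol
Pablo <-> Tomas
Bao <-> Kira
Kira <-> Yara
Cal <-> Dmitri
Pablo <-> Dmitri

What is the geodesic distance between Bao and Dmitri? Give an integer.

One shortest route is Bao – Kofi – Dmitri, which uses 2 edges, and Bao and Dmitri are not directly tied, so nothing shorter exists. So d(Bao,Dmitri) = 2.

2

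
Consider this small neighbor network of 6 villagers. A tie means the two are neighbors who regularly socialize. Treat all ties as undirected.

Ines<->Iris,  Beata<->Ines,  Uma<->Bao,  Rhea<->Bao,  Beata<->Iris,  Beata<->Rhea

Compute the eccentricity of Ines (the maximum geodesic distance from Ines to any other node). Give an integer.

Distances from Ines: Bao:3, Beata:1, Iris:1, Rhea:2, Uma:4.
The largest is 4 (to Uma), so the eccentricity of Ines is 4.

4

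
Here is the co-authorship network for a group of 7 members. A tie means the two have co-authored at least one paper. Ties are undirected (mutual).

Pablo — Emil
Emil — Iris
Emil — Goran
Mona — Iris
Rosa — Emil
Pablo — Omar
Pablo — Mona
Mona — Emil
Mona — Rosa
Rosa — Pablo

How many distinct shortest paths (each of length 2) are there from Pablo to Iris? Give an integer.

2

The shortest distance is 2. The length-2 paths are: Pablo–Mona–Iris; Pablo–Emil–Iris.
That gives 2 distinct shortest paths.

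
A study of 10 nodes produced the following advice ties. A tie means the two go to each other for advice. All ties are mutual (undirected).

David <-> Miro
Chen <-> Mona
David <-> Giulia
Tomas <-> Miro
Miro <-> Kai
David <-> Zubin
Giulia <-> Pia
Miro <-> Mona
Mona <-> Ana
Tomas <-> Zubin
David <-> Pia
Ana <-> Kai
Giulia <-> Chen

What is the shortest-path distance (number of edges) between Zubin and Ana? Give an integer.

One shortest route is Zubin – Tomas – Miro – Mona – Ana, which uses 4 edges, and at distance 3 from Zubin we only reach {Chen, Kai, Mona}, which does not include Ana. So d(Zubin,Ana) = 4.

4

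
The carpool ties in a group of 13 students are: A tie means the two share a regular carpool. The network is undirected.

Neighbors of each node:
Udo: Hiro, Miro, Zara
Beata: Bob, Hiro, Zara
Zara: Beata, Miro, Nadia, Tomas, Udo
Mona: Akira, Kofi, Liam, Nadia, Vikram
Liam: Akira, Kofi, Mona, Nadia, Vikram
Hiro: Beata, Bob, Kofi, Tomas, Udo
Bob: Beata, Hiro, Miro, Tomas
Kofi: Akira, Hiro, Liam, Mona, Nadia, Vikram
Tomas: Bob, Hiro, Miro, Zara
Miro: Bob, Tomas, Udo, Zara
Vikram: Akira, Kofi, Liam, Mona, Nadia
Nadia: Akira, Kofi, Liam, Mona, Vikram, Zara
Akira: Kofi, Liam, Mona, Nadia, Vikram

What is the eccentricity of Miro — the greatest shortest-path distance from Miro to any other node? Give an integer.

Distances from Miro: Akira:3, Beata:2, Bob:1, Hiro:2, Kofi:3, Liam:3, Mona:3, Nadia:2, Tomas:1, Udo:1, Vikram:3, Zara:1.
The largest is 3 (to Kofi, Akira, Mona, Liam, and Vikram), so the eccentricity of Miro is 3.

3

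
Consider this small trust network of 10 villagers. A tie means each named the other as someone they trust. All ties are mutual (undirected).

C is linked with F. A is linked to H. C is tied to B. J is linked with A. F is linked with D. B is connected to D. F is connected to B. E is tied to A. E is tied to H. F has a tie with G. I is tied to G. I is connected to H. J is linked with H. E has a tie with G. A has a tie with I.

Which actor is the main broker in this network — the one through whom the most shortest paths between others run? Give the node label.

Unnormalized betweenness of each node: A:23/6, B:1/2, C:0, D:0, E:15/2, F:37/2, G:61/3, H:23/6, I:15/2, J:0.
G has the largest value, 61/3, making it the main broker — the node through which the most shortest paths run.

G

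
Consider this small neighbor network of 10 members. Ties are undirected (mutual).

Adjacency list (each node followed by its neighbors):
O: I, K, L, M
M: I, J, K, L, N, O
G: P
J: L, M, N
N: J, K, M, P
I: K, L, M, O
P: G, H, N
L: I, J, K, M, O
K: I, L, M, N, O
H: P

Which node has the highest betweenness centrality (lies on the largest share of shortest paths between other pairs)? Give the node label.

Unnormalized betweenness of each node: G:0, H:0, I:0, J:4/3, K:16/3, L:4/3, M:20/3, N:55/3, O:0, P:15.
N has the largest value, 55/3, making it the main broker — the node through which the most shortest paths run.

N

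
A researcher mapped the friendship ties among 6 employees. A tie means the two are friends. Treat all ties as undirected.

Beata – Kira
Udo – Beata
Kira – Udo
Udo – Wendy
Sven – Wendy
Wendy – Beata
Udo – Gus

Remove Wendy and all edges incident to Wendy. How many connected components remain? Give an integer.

2

Without Wendy, the remaining ties split the others into: {Beata, Gus, Kira, Udo}; {Sven}.
That's 2 separate components.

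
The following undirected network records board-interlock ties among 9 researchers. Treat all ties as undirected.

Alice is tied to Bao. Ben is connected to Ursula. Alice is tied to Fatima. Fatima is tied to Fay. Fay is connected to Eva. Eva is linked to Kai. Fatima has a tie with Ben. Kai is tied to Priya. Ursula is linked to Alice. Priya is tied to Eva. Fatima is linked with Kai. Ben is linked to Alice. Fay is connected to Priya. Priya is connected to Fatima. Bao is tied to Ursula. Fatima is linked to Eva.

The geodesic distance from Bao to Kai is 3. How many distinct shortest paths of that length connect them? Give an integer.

1

The shortest distance is 3, and the only length-3 path is Bao–Alice–Fatima–Kai. So there is exactly 1 shortest path.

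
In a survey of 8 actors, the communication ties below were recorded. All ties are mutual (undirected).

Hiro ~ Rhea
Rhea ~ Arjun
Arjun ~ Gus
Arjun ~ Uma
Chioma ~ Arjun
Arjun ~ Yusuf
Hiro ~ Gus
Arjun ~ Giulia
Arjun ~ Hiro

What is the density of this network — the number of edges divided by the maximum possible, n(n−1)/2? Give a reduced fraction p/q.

There are 9 edges and 8 nodes, so the maximum possible is C(8,2) = 28.
Density = 9/28.

9/28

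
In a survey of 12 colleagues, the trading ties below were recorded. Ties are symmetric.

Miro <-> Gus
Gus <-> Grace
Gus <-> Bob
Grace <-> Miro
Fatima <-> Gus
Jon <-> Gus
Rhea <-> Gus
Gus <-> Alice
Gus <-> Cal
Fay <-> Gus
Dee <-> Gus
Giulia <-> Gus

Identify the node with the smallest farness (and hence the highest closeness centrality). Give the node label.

Farness (sum of distances to all others) for each node — Alice:21, Bob:21, Cal:21, Dee:21, Fatima:21, Fay:21, Giulia:21, Grace:20, Gus:11, Jon:21, Miro:20, Rhea:21.
The smallest farness is 11, for Gus, so Gus has the highest closeness.

Gus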